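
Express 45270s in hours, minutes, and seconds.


Hours: 45270 ÷ 3600 = 12 remainder 2070
Minutes: 2070 ÷ 60 = 34 remainder 30
Seconds: 30

12h 34m 30s


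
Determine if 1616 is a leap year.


Yes

Rules: divisible by 4 AND (not by 100 OR by 400)
1616 ÷ 4 = 404 exactly → divisible by 4
1616 ÷ 100 = 16 remainder 16 → not divisible by 100
Divisible by 4 but not by 100 → leap year


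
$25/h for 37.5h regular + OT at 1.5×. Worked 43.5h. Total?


Regular: 37.5h × $25 = $937.50
Overtime: 43.5 - 37.5 = 6.0h
OT pay: 6.0h × $25 × 1.5 = $225.00
Total = $937.50 + $225.00 = $1162.50

$1162.50


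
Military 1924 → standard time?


7:24 PM

Hour: 19
19 - 12 = 7 → PM


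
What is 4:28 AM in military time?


Input: 4:28 AM
AM hour stays: 4

04:28


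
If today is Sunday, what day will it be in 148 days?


Start: Sunday (index 6)
(6 + 148) mod 7
= 154 mod 7
= 0
Index 0 → Monday

Monday


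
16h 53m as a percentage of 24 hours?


Total minutes: 16×60 + 53 = 1013
Day = 24×60 = 1440 minutes
Fraction = 1013/1440 ≈ 0.7035
As a percentage: 1013/1440 × 100 ≈ 70.35%

0.7035 (70.35%)


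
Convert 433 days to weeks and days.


Weeks: 433 ÷ 7 = 61 remainder 6

61 weeks 6 days


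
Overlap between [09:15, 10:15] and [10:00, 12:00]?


15 minutes

Meeting A: 555-615 (in minutes from midnight)
Meeting B: 600-720
Overlap start = max(555, 600) = 600
Overlap end = min(615, 720) = 615
Overlap = max(0, 615 - 600) = 15 min


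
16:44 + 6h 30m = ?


Start: 1004 minutes from midnight
Add: 390 minutes
Total: 1394 minutes
Hours: 1394 ÷ 60 = 23 remainder 14

23:14


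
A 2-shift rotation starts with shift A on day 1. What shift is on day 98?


Shifts: A, B
Start: A (index 0)
Day 98: (0 + 98 - 1) mod 2
= 97 mod 2
= 1
Index 1 → shift B

Shift B


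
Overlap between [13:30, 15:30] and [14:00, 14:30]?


30 minutes

Meeting A: 810-930 (in minutes from midnight)
Meeting B: 840-870
Overlap start = max(810, 840) = 840
Overlap end = min(930, 870) = 870
Overlap = max(0, 870 - 840) = 30 min


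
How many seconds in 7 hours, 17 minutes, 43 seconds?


26263 seconds

Hours: 7 × 3600 = 25200
Minutes: 17 × 60 = 1020
Seconds: 43
Total = 25200 + 1020 + 43 = 26263


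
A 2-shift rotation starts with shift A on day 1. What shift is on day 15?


Shifts: A, B
Start: A (index 0)
Day 15: (0 + 15 - 1) mod 2
= 14 mod 2
= 0
Index 0 → shift A

Shift A


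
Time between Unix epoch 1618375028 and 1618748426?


373398 seconds (103.7 hours / 4.32 days)

Difference = 1618748426 - 1618375028 = 373398 seconds
In hours: 373398 / 3600 ≈ 103.7
In days: 373398 / 86400 ≈ 4.32


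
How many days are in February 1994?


28 days

Month: February (month 2)
February: 28 or 29 (leap year)
1994 leap year? No


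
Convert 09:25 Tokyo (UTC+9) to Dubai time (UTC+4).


Time difference = UTC+4 - UTC+9 = -5 hours
New hour = (9 -5) mod 24
= 4 mod 24 = 4
Minutes unchanged → 04:25

04:25


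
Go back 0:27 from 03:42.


03:15

Start: 222 minutes from midnight
Subtract: 27 minutes
Remaining: 222 - 27 = 195
Hours: 3, Minutes: 15


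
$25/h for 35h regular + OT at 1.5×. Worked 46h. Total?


$1287.50

Regular: 35h × $25 = $875.00
Overtime: 46 - 35 = 11h
OT pay: 11h × $25 × 1.5 = $412.50
Total = $875.00 + $412.50 = $1287.50


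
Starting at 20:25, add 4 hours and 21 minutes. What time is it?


00:46 (next day)

Start: 1225 minutes from midnight
Add: 261 minutes
Total: 1486 minutes
Hours: 1486 ÷ 60 = 24 remainder 46
24 ≥ 24 → 24 - 24 = 0 (next day)


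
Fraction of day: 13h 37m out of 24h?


0.5674 (56.74%)

Total minutes: 13×60 + 37 = 817
Day = 24×60 = 1440 minutes
Fraction = 817/1440 ≈ 0.5674
As a percentage: 817/1440 × 100 ≈ 56.74%


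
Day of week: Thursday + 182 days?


Thursday

Start: Thursday (index 3)
(3 + 182) mod 7
= 185 mod 7
= 3
Index 3 → Thursday


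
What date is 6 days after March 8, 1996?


Start: March 8, 1996
Add 6 days
March 8 + 6 = March 14, 1996

March 14, 1996


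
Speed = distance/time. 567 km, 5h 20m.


Distance: 567 km
Time: 5h 20m = 320 min = 320/60 = 16/3 hours
Speed = 567 ÷ (16/3) = 567 × 3 / 16 = 1701/16 ≈ 106.3 km/h

106.3 km/h


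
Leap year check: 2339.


No

Rules: divisible by 4 AND (not by 100 OR by 400)
2339 ÷ 4 = 584 remainder 3 → not divisible by 4
Not divisible by 4 → not a leap year


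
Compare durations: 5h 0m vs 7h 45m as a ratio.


20:31 (0.65)

Duration 1: 300 minutes
Duration 2: 465 minutes
Ratio = 300:465
GCD = 15
Simplified = 20:31
As a decimal: 20/31 ≈ 0.65


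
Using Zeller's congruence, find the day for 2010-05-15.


Zeller's congruence:
q=15, m=5, k=10, j=20
h = (15 + ⌊13×6/5⌋ + 10 + ⌊10/4⌋ + ⌊20/4⌋ - 2×20) mod 7
= (15 + 15 + 10 + 2 + 5 - 40) mod 7
= 7 mod 7 = 0
h=0 → Saturday

Saturday


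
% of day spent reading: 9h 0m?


Time: 540 minutes
Day: 1440 minutes
Percentage = (540/1440) × 100 = 37.5%

37.5%


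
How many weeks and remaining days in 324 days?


46 weeks 2 days

Weeks: 324 ÷ 7 = 46 remainder 2


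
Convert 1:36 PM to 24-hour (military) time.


13:36

Input: 1:36 PM
PM: 1 + 12 = 13


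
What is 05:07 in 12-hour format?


Hour: 5
5 < 12 → AM

5:07 AM


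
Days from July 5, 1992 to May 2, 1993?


From July 5, 1992 to May 2, 1993
Rest of July 1992: 31 - 5 = 26
Full months: August 31, September 30, October 31, November 30, December 31, January 31, February 1993 28, March 31, April 30
Days into May 1993: 2
Total = 26 + 31 + 30 + 31 + 30 + 31 + 31 + 28 + 31 + 30 + 2 = 301 days

301 days


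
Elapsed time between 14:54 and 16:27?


End time in minutes: 16×60 + 27 = 987
Start time in minutes: 14×60 + 54 = 894
Difference = 987 - 894 = 93 minutes
= 1 hours 33 minutes

1h 33m


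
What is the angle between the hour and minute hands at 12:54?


Hour hand (12 ≡ 0 on the dial): 0×30 + 54×0.5 = 27.0°
Minute hand = 54×6 = 324°
Difference = |27.0 - 324| = 297.0°
Since > 180°: 360 - 297.0 = 63.0°

63.0°


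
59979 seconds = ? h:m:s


16h 39m 39s

Hours: 59979 ÷ 3600 = 16 remainder 2379
Minutes: 2379 ÷ 60 = 39 remainder 39
Seconds: 39


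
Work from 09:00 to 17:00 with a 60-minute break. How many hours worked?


Total time = (17×60+0) - (9×60+0)
= 1020 - 540 = 480 min
Minus break: 480 - 60 = 420 min
= 7h 0m

7h 0m (420 minutes)


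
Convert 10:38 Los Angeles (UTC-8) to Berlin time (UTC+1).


19:38

Time difference = UTC+1 - UTC-8 = +9 hours
New hour = (10 + 9) mod 24
= 19 mod 24 = 19
Minutes unchanged → 19:38


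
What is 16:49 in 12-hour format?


Hour: 16
16 - 12 = 4 → PM

4:49 PM


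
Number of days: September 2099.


30 days

Month: September (month 9)
September has 30 days


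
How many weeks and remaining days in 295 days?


Weeks: 295 ÷ 7 = 42 remainder 1

42 weeks 1 days


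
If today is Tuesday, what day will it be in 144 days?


Saturday

Start: Tuesday (index 1)
(1 + 144) mod 7
= 145 mod 7
= 5
Index 5 → Saturday


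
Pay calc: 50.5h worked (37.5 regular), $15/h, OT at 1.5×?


Regular: 37.5h × $15 = $562.50
Overtime: 50.5 - 37.5 = 13.0h
OT pay: 13.0h × $15 × 1.5 = $292.50
Total = $562.50 + $292.50 = $855.00

$855.00


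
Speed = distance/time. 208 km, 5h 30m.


Distance: 208 km
Time: 5h 30m = 330 min = 330/60 = 11/2 hours
Speed = 208 ÷ (11/2) = 208 × 2 / 11 = 416/11 ≈ 37.8 km/h

37.8 km/h


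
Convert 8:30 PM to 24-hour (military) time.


Input: 8:30 PM
PM: 8 + 12 = 20

20:30


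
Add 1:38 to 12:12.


Start: 732 minutes from midnight
Add: 98 minutes
Total: 830 minutes
Hours: 830 ÷ 60 = 13 remainder 50

13:50


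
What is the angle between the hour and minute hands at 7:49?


Hour hand = 7×30 + 49×0.5 = 234.5°
Minute hand = 49×6 = 294°
Difference = |234.5 - 294| = 59.5°

59.5°


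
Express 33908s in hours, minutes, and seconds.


Hours: 33908 ÷ 3600 = 9 remainder 1508
Minutes: 1508 ÷ 60 = 25 remainder 8
Seconds: 8

9h 25m 8s


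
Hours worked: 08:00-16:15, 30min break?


Total time = (16×60+15) - (8×60+0)
= 975 - 480 = 495 min
Minus break: 495 - 30 = 465 min
= 7h 45m

7h 45m (465 minutes)


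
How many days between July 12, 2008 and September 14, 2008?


64 days

From July 12, 2008 to September 14, 2008
Rest of July 2008: 31 - 12 = 19
Full months: August 31
Days into September 2008: 14
Total = 19 + 31 + 14 = 64 days


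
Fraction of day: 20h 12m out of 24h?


Total minutes: 20×60 + 12 = 1212
Day = 24×60 = 1440 minutes
Fraction = 1212/1440 ≈ 0.8417
As a percentage: 1212/1440 × 100 ≈ 84.17%

0.8417 (84.17%)


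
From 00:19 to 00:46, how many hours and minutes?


End time in minutes: 0×60 + 46 = 46
Start time in minutes: 0×60 + 19 = 19
Difference = 46 - 19 = 27 minutes
= 0 hours 27 minutes

0h 27m


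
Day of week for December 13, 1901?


Zeller's congruence:
q=13, m=12, k=1, j=19
h = (13 + ⌊13×13/5⌋ + 1 + ⌊1/4⌋ + ⌊19/4⌋ - 2×19) mod 7
= (13 + 33 + 1 + 0 + 4 - 38) mod 7
= 13 mod 7 = 6
h=6 → Friday

Friday


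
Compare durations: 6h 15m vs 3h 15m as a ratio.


Duration 1: 375 minutes
Duration 2: 195 minutes
Ratio = 375:195
GCD = 15
Simplified = 25:13
As a decimal: 25/13 ≈ 1.92

25:13 (1.92)


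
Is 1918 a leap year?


Rules: divisible by 4 AND (not by 100 OR by 400)
1918 ÷ 4 = 479 remainder 2 → not divisible by 4
Not divisible by 4 → not a leap year

No


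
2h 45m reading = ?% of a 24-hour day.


Time: 165 minutes
Day: 1440 minutes
Percentage = (165/1440) × 100 ≈ 11.5%

11.5%


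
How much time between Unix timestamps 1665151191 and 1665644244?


Difference = 1665644244 - 1665151191 = 493053 seconds
In hours: 493053 / 3600 ≈ 137.0
In days: 493053 / 86400 ≈ 5.71

493053 seconds (137.0 hours / 5.71 days)


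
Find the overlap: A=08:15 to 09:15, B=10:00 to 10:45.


Meeting A: 495-555 (in minutes from midnight)
Meeting B: 600-645
Overlap start = max(495, 600) = 600
Overlap end = min(555, 645) = 555
Overlap = max(0, 555 - 600) = 0 min

0 minutes


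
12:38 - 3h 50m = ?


Start: 758 minutes from midnight
Subtract: 230 minutes
Remaining: 758 - 230 = 528
Hours: 8, Minutes: 48

08:48


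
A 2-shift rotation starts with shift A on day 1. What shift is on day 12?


Shifts: A, B
Start: A (index 0)
Day 12: (0 + 12 - 1) mod 2
= 11 mod 2
= 1
Index 1 → shift B

Shift B


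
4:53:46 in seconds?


Hours: 4 × 3600 = 14400
Minutes: 53 × 60 = 3180
Seconds: 46
Total = 14400 + 3180 + 46 = 17626

17626 seconds


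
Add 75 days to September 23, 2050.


December 7, 2050

Start: September 23, 2050
Add 75 days
September 23 → October 1: 30 - 23 + 1 = 8 days (75 - 8 = 67 left)
October 1 → November 1: 31 - 1 + 1 = 31 days (67 - 31 = 36 left)
November 1 → December 1: 30 - 1 + 1 = 30 days (36 - 30 = 6 left)
December 1 + 6 = December 7, 2050


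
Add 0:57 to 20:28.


Start: 1228 minutes from midnight
Add: 57 minutes
Total: 1285 minutes
Hours: 1285 ÷ 60 = 21 remainder 25

21:25


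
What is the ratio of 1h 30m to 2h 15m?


Duration 1: 90 minutes
Duration 2: 135 minutes
Ratio = 90:135
GCD = 45
Simplified = 2:3
As a decimal: 2/3 ≈ 0.67

2:3 (0.67)


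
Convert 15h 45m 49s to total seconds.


56749 seconds

Hours: 15 × 3600 = 54000
Minutes: 45 × 60 = 2700
Seconds: 49
Total = 54000 + 2700 + 49 = 56749


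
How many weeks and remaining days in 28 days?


4 weeks 0 days

Weeks: 28 ÷ 7 = 4 remainder 0


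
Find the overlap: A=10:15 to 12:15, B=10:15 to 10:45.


Meeting A: 615-735 (in minutes from midnight)
Meeting B: 615-645
Overlap start = max(615, 615) = 615
Overlap end = min(735, 645) = 645
Overlap = max(0, 645 - 615) = 30 min

30 minutes


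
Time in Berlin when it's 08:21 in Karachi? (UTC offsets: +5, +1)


04:21

Time difference = UTC+1 - UTC+5 = -4 hours
New hour = (8 -4) mod 24
= 4 mod 24 = 4
Minutes unchanged → 04:21


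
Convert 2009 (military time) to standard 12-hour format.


8:09 PM

Hour: 20
20 - 12 = 8 → PM


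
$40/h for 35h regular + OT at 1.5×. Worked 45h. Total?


$2000.00

Regular: 35h × $40 = $1400.00
Overtime: 45 - 35 = 10h
OT pay: 10h × $40 × 1.5 = $600.00
Total = $1400.00 + $600.00 = $2000.00


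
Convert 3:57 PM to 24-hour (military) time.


Input: 3:57 PM
PM: 3 + 12 = 15

15:57


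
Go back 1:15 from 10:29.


Start: 629 minutes from midnight
Subtract: 75 minutes
Remaining: 629 - 75 = 554
Hours: 9, Minutes: 14

09:14


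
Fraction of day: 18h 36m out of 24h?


0.7750 (77.50%)

Total minutes: 18×60 + 36 = 1116
Day = 24×60 = 1440 minutes
Fraction = 1116/1440 = 0.7750
As a percentage: 1116/1440 × 100 = 77.50%


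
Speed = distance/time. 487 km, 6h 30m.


74.9 km/h

Distance: 487 km
Time: 6h 30m = 390 min = 390/60 = 13/2 hours
Speed = 487 ÷ (13/2) = 487 × 2 / 13 = 974/13 ≈ 74.9 km/h


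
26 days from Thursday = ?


Tuesday

Start: Thursday (index 3)
(3 + 26) mod 7
= 29 mod 7
= 1
Index 1 → Tuesday


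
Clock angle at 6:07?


141.5°

Hour hand = 6×30 + 7×0.5 = 183.5°
Minute hand = 7×6 = 42°
Difference = |183.5 - 42| = 141.5°


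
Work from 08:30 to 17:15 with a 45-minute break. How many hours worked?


8h 0m (480 minutes)

Total time = (17×60+15) - (8×60+30)
= 1035 - 510 = 525 min
Minus break: 525 - 45 = 480 min
= 8h 0m


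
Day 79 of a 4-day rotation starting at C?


Shifts: A, B, C, D
Start: C (index 2)
Day 79: (2 + 79 - 1) mod 4
= 80 mod 4
= 0
Index 0 → shift A

Shift A


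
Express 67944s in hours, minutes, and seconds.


18h 52m 24s

Hours: 67944 ÷ 3600 = 18 remainder 3144
Minutes: 3144 ÷ 60 = 52 remainder 24
Seconds: 24


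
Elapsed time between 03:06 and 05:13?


2h 7m

End time in minutes: 5×60 + 13 = 313
Start time in minutes: 3×60 + 6 = 186
Difference = 313 - 186 = 127 minutes
= 2 hours 7 minutes


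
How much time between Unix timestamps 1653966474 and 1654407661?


Difference = 1654407661 - 1653966474 = 441187 seconds
In hours: 441187 / 3600 ≈ 122.6
In days: 441187 / 86400 ≈ 5.11

441187 seconds (122.6 hours / 5.11 days)


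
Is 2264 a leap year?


Rules: divisible by 4 AND (not by 100 OR by 400)
2264 ÷ 4 = 566 exactly → divisible by 4
2264 ÷ 100 = 22 remainder 64 → not divisible by 100
Divisible by 4 but not by 100 → leap year

Yes


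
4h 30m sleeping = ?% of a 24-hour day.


18.8%

Time: 270 minutes
Day: 1440 minutes
Percentage = (270/1440) × 100 ≈ 18.8%


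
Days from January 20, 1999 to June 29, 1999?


From January 20, 1999 to June 29, 1999
Rest of January 1999: 31 - 20 = 11
Full months: February 1999 28, March 31, April 30, May 31
Days into June 1999: 29
Total = 11 + 28 + 31 + 30 + 31 + 29 = 160 days

160 days


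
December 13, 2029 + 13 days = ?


Start: December 13, 2029
Add 13 days
December 13 + 13 = December 26, 2029

December 26, 2029


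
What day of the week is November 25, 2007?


Sunday

Zeller's congruence:
q=25, m=11, k=7, j=20
h = (25 + ⌊13×12/5⌋ + 7 + ⌊7/4⌋ + ⌊20/4⌋ - 2×20) mod 7
= (25 + 31 + 7 + 1 + 5 - 40) mod 7
= 29 mod 7 = 1
h=1 → Sunday


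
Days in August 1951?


Month: August (month 8)
August has 31 days

31 days


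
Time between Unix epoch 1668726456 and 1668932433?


205977 seconds (57.2 hours / 2.38 days)

Difference = 1668932433 - 1668726456 = 205977 seconds
In hours: 205977 / 3600 ≈ 57.2
In days: 205977 / 86400 ≈ 2.38


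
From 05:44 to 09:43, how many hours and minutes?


End time in minutes: 9×60 + 43 = 583
Start time in minutes: 5×60 + 44 = 344
Difference = 583 - 344 = 239 minutes
= 3 hours 59 minutes

3h 59m


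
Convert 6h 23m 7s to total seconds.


22987 seconds

Hours: 6 × 3600 = 21600
Minutes: 23 × 60 = 1380
Seconds: 7
Total = 21600 + 1380 + 7 = 22987


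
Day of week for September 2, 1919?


Tuesday

Zeller's congruence:
q=2, m=9, k=19, j=19
h = (2 + ⌊13×10/5⌋ + 19 + ⌊19/4⌋ + ⌊19/4⌋ - 2×19) mod 7
= (2 + 26 + 19 + 4 + 4 - 38) mod 7
= 17 mod 7 = 3
h=3 → Tuesday


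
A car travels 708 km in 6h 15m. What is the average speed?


113.3 km/h

Distance: 708 km
Time: 6h 15m = 375 min = 375/60 = 25/4 hours
Speed = 708 ÷ (25/4) = 708 × 4 / 25 = 2832/25 ≈ 113.3 km/h


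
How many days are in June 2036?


Month: June (month 6)
June has 30 days

30 days


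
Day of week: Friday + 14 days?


Start: Friday (index 4)
(4 + 14) mod 7
= 18 mod 7
= 4
Index 4 → Friday

Friday


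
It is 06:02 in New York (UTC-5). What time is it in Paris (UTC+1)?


12:02

Time difference = UTC+1 - UTC-5 = +6 hours
New hour = (6 + 6) mod 24
= 12 mod 24 = 12
Minutes unchanged → 12:02


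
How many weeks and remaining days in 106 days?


15 weeks 1 days

Weeks: 106 ÷ 7 = 15 remainder 1


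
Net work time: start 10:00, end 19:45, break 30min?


9h 15m (555 minutes)

Total time = (19×60+45) - (10×60+0)
= 1185 - 600 = 585 min
Minus break: 585 - 30 = 555 min
= 9h 15m


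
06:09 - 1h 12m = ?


04:57

Start: 369 minutes from midnight
Subtract: 72 minutes
Remaining: 369 - 72 = 297
Hours: 4, Minutes: 57


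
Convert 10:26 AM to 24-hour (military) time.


Input: 10:26 AM
AM hour stays: 10

10:26


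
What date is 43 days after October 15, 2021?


Start: October 15, 2021
Add 43 days
October 15 → November 1: 31 - 15 + 1 = 17 days (43 - 17 = 26 left)
November 1 + 26 = November 27, 2021

November 27, 2021


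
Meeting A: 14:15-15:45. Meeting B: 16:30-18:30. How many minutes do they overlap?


Meeting A: 855-945 (in minutes from midnight)
Meeting B: 990-1110
Overlap start = max(855, 990) = 990
Overlap end = min(945, 1110) = 945
Overlap = max(0, 945 - 990) = 0 min

0 minutes


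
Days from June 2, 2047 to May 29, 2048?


From June 2, 2047 to May 29, 2048
Rest of June 2047: 30 - 2 = 28
Full months: July 31, August 31, September 30, October 31, November 30, December 31, January 31, February 2048 29, March 31, April 30
Days into May 2048: 29
Total = 28 + 31 + 31 + 30 + 31 + 30 + 31 + 31 + 29 + 31 + 30 + 29 = 362 days

362 days


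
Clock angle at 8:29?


Hour hand = 8×30 + 29×0.5 = 254.5°
Minute hand = 29×6 = 174°
Difference = |254.5 - 174| = 80.5°

80.5°


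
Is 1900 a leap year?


No

Rules: divisible by 4 AND (not by 100 OR by 400)
1900 ÷ 4 = 475 exactly → divisible by 4
1900 ÷ 100 = 19 exactly → divisible by 100
1900 ÷ 400 = 4 remainder 300 → not divisible by 400
Divisible by 100 but not by 400 → not a leap year


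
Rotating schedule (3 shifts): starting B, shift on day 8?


Shift C

Shifts: A, B, C
Start: B (index 1)
Day 8: (1 + 8 - 1) mod 3
= 8 mod 3
= 2
Index 2 → shift C


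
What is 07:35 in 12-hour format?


7:35 AM

Hour: 7
7 < 12 → AM


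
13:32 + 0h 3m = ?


13:35

Start: 812 minutes from midnight
Add: 3 minutes
Total: 815 minutes
Hours: 815 ÷ 60 = 13 remainder 35


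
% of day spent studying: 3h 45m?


Time: 225 minutes
Day: 1440 minutes
Percentage = (225/1440) × 100 ≈ 15.6%

15.6%


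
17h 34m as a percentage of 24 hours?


0.7319 (73.19%)

Total minutes: 17×60 + 34 = 1054
Day = 24×60 = 1440 minutes
Fraction = 1054/1440 ≈ 0.7319
As a percentage: 1054/1440 × 100 ≈ 73.19%


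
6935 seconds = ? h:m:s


1h 55m 35s

Hours: 6935 ÷ 3600 = 1 remainder 3335
Minutes: 3335 ÷ 60 = 55 remainder 35
Seconds: 35


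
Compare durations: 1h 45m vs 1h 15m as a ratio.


7:5 (1.40)

Duration 1: 105 minutes
Duration 2: 75 minutes
Ratio = 105:75
GCD = 15
Simplified = 7:5
As a decimal: 7/5 = 1.40


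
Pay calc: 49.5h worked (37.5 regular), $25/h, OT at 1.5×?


$1387.50

Regular: 37.5h × $25 = $937.50
Overtime: 49.5 - 37.5 = 12.0h
OT pay: 12.0h × $25 × 1.5 = $450.00
Total = $937.50 + $450.00 = $1387.50


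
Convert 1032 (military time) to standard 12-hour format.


Hour: 10
10 < 12 → AM

10:32 AM


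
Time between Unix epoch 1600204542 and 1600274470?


69928 seconds (19.4 hours / 0.81 days)

Difference = 1600274470 - 1600204542 = 69928 seconds
In hours: 69928 / 3600 ≈ 19.4
In days: 69928 / 86400 ≈ 0.81


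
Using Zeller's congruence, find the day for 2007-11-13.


Zeller's congruence:
q=13, m=11, k=7, j=20
h = (13 + ⌊13×12/5⌋ + 7 + ⌊7/4⌋ + ⌊20/4⌋ - 2×20) mod 7
= (13 + 31 + 7 + 1 + 5 - 40) mod 7
= 17 mod 7 = 3
h=3 → Tuesday

Tuesday


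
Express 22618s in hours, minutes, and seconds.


6h 16m 58s

Hours: 22618 ÷ 3600 = 6 remainder 1018
Minutes: 1018 ÷ 60 = 16 remainder 58
Seconds: 58


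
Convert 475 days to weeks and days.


67 weeks 6 days

Weeks: 475 ÷ 7 = 67 remainder 6


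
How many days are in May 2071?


Month: May (month 5)
May has 31 days

31 days


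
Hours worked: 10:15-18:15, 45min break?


Total time = (18×60+15) - (10×60+15)
= 1095 - 615 = 480 min
Minus break: 480 - 45 = 435 min
= 7h 15m

7h 15m (435 minutes)


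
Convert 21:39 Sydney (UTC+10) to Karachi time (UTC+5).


16:39

Time difference = UTC+5 - UTC+10 = -5 hours
New hour = (21 -5) mod 24
= 16 mod 24 = 16
Minutes unchanged → 16:39


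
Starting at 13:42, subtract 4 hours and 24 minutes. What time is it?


09:18

Start: 822 minutes from midnight
Subtract: 264 minutes
Remaining: 822 - 264 = 558
Hours: 9, Minutes: 18


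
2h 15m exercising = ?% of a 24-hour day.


9.4%

Time: 135 minutes
Day: 1440 minutes
Percentage = (135/1440) × 100 ≈ 9.4%


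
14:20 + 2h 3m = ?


Start: 860 minutes from midnight
Add: 123 minutes
Total: 983 minutes
Hours: 983 ÷ 60 = 16 remainder 23

16:23


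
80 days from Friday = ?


Start: Friday (index 4)
(4 + 80) mod 7
= 84 mod 7
= 0
Index 0 → Monday

Monday


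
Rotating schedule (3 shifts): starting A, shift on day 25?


Shift A

Shifts: A, B, C
Start: A (index 0)
Day 25: (0 + 25 - 1) mod 3
= 24 mod 3
= 0
Index 0 → shift A


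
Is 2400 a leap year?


Yes

Rules: divisible by 4 AND (not by 100 OR by 400)
2400 ÷ 4 = 600 exactly → divisible by 4
2400 ÷ 100 = 24 exactly → divisible by 100
2400 ÷ 400 = 6 exactly → divisible by 400
Divisible by 400 → leap year


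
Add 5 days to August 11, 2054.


Start: August 11, 2054
Add 5 days
August 11 + 5 = August 16, 2054

August 16, 2054


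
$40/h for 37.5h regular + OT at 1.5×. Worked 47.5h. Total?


$2100.00

Regular: 37.5h × $40 = $1500.00
Overtime: 47.5 - 37.5 = 10.0h
OT pay: 10.0h × $40 × 1.5 = $600.00
Total = $1500.00 + $600.00 = $2100.00


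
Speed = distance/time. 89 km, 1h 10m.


Distance: 89 km
Time: 1h 10m = 70 min = 70/60 = 7/6 hours
Speed = 89 ÷ (7/6) = 89 × 6 / 7 = 534/7 ≈ 76.3 km/h

76.3 km/h


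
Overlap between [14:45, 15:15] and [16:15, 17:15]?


0 minutes

Meeting A: 885-915 (in minutes from midnight)
Meeting B: 975-1035
Overlap start = max(885, 975) = 975
Overlap end = min(915, 1035) = 915
Overlap = max(0, 915 - 975) = 0 min


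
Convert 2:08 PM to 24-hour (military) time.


Input: 2:08 PM
PM: 2 + 12 = 14

14:08


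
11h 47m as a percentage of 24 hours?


Total minutes: 11×60 + 47 = 707
Day = 24×60 = 1440 minutes
Fraction = 707/1440 ≈ 0.4910
As a percentage: 707/1440 × 100 ≈ 49.10%

0.4910 (49.10%)


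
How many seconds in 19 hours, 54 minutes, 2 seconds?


71642 seconds

Hours: 19 × 3600 = 68400
Minutes: 54 × 60 = 3240
Seconds: 2
Total = 68400 + 3240 + 2 = 71642


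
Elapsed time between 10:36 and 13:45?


3h 9m

End time in minutes: 13×60 + 45 = 825
Start time in minutes: 10×60 + 36 = 636
Difference = 825 - 636 = 189 minutes
= 3 hours 9 minutes


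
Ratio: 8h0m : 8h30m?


16:17 (0.94)

Duration 1: 480 minutes
Duration 2: 510 minutes
Ratio = 480:510
GCD = 30
Simplified = 16:17
As a decimal: 16/17 ≈ 0.94


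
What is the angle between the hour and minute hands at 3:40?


Hour hand = 3×30 + 40×0.5 = 110.0°
Minute hand = 40×6 = 240°
Difference = |110.0 - 240| = 130.0°

130.0°


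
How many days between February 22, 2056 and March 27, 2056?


34 days

From February 22, 2056 to March 27, 2056
Rest of February 2056: 29 - 22 = 7
Days into March 2056: 27
Total = 7 + 27 = 34 days


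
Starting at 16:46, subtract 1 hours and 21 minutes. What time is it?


15:25

Start: 1006 minutes from midnight
Subtract: 81 minutes
Remaining: 1006 - 81 = 925
Hours: 15, Minutes: 25


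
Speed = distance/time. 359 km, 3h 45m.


95.7 km/h

Distance: 359 km
Time: 3h 45m = 225 min = 225/60 = 15/4 hours
Speed = 359 ÷ (15/4) = 359 × 4 / 15 = 1436/15 ≈ 95.7 km/h


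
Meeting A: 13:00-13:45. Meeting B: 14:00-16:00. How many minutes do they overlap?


0 minutes

Meeting A: 780-825 (in minutes from midnight)
Meeting B: 840-960
Overlap start = max(780, 840) = 840
Overlap end = min(825, 960) = 825
Overlap = max(0, 825 - 840) = 0 min


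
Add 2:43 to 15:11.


Start: 911 minutes from midnight
Add: 163 minutes
Total: 1074 minutes
Hours: 1074 ÷ 60 = 17 remainder 54

17:54


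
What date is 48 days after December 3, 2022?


Start: December 3, 2022
Add 48 days
December 3 → January 1: 31 - 3 + 1 = 29 days (48 - 29 = 19 left)
January 1 + 19 = January 20, 2023

January 20, 2023


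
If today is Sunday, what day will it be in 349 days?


Start: Sunday (index 6)
(6 + 349) mod 7
= 355 mod 7
= 5
Index 5 → Saturday

Saturday


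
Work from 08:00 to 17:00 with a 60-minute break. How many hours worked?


Total time = (17×60+0) - (8×60+0)
= 1020 - 480 = 540 min
Minus break: 540 - 60 = 480 min
= 8h 0m

8h 0m (480 minutes)


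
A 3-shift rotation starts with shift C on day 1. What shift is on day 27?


Shift B

Shifts: A, B, C
Start: C (index 2)
Day 27: (2 + 27 - 1) mod 3
= 28 mod 3
= 1
Index 1 → shift B


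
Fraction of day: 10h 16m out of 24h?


0.4278 (42.78%)

Total minutes: 10×60 + 16 = 616
Day = 24×60 = 1440 minutes
Fraction = 616/1440 ≈ 0.4278
As a percentage: 616/1440 × 100 ≈ 42.78%


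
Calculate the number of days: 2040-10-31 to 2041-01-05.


From October 31, 2040 to January 5, 2041
Rest of October 2040: 31 - 31 = 0
Full months: November 30, December 31
Days into January 2041: 5
Total = 0 + 30 + 31 + 5 = 66 days

66 days


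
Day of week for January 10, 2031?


Zeller's congruence:
q=10, m=13, k=30, j=20
h = (10 + ⌊13×14/5⌋ + 30 + ⌊30/4⌋ + ⌊20/4⌋ - 2×20) mod 7
= (10 + 36 + 30 + 7 + 5 - 40) mod 7
= 48 mod 7 = 6
h=6 → Friday

Friday


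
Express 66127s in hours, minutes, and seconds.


18h 22m 7s

Hours: 66127 ÷ 3600 = 18 remainder 1327
Minutes: 1327 ÷ 60 = 22 remainder 7
Seconds: 7


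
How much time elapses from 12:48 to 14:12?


1h 24m

End time in minutes: 14×60 + 12 = 852
Start time in minutes: 12×60 + 48 = 768
Difference = 852 - 768 = 84 minutes
= 1 hours 24 minutes


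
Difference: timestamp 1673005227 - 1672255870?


Difference = 1673005227 - 1672255870 = 749357 seconds
In hours: 749357 / 3600 ≈ 208.2
In days: 749357 / 86400 ≈ 8.67

749357 seconds (208.2 hours / 8.67 days)


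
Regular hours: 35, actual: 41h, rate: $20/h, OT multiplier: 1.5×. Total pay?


Regular: 35h × $20 = $700.00
Overtime: 41 - 35 = 6h
OT pay: 6h × $20 × 1.5 = $180.00
Total = $700.00 + $180.00 = $880.00

$880.00


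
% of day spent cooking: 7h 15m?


Time: 435 minutes
Day: 1440 minutes
Percentage = (435/1440) × 100 ≈ 30.2%

30.2%


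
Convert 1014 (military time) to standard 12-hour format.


10:14 AM

Hour: 10
10 < 12 → AM


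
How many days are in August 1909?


Month: August (month 8)
August has 31 days

31 days


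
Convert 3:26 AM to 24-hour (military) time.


Input: 3:26 AM
AM hour stays: 3

03:26


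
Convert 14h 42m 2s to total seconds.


Hours: 14 × 3600 = 50400
Minutes: 42 × 60 = 2520
Seconds: 2
Total = 50400 + 2520 + 2 = 52922

52922 seconds


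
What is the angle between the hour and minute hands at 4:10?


Hour hand = 4×30 + 10×0.5 = 125.0°
Minute hand = 10×6 = 60°
Difference = |125.0 - 60| = 65.0°

65.0°


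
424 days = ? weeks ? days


Weeks: 424 ÷ 7 = 60 remainder 4

60 weeks 4 days


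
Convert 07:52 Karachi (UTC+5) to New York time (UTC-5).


Time difference = UTC-5 - UTC+5 = -10 hours
New hour = (7 -10) mod 24
= -3 mod 24 = 21
Minutes unchanged → 21:52; -3 < 0 → previous day

21:52 (previous day)


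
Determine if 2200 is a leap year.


No

Rules: divisible by 4 AND (not by 100 OR by 400)
2200 ÷ 4 = 550 exactly → divisible by 4
2200 ÷ 100 = 22 exactly → divisible by 100
2200 ÷ 400 = 5 remainder 200 → not divisible by 400
Divisible by 100 but not by 400 → not a leap year


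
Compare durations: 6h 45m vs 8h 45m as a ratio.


27:35 (0.77)

Duration 1: 405 minutes
Duration 2: 525 minutes
Ratio = 405:525
GCD = 15
Simplified = 27:35
As a decimal: 27/35 ≈ 0.77


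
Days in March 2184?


31 days

Month: March (month 3)
March has 31 days


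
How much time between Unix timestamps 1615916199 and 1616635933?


719734 seconds (199.9 hours / 8.33 days)

Difference = 1616635933 - 1615916199 = 719734 seconds
In hours: 719734 / 3600 ≈ 199.9
In days: 719734 / 86400 ≈ 8.33


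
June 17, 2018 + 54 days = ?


Start: June 17, 2018
Add 54 days
June 17 → July 1: 30 - 17 + 1 = 14 days (54 - 14 = 40 left)
July 1 → August 1: 31 - 1 + 1 = 31 days (40 - 31 = 9 left)
August 1 + 9 = August 10, 2018

August 10, 2018


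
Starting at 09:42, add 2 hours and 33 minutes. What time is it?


12:15

Start: 582 minutes from midnight
Add: 153 minutes
Total: 735 minutes
Hours: 735 ÷ 60 = 12 remainder 15


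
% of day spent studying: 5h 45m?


24.0%

Time: 345 minutes
Day: 1440 minutes
Percentage = (345/1440) × 100 ≈ 24.0%


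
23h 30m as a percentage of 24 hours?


Total minutes: 23×60 + 30 = 1410
Day = 24×60 = 1440 minutes
Fraction = 1410/1440 ≈ 0.9792
As a percentage: 1410/1440 × 100 ≈ 97.92%

0.9792 (97.92%)


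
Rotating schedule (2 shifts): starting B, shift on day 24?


Shifts: A, B
Start: B (index 1)
Day 24: (1 + 24 - 1) mod 2
= 24 mod 2
= 0
Index 0 → shift A

Shift A


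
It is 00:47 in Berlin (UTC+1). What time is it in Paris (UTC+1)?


00:47

Time difference = UTC+1 - UTC+1 = +0 hours
New hour = (0 + 0) mod 24
= 0 mod 24 = 0
Minutes unchanged → 00:47


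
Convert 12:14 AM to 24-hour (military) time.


Input: 12:14 AM
12 AM → 00 (midnight)

00:14


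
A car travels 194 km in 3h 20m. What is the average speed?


Distance: 194 km
Time: 3h 20m = 200 min = 200/60 = 10/3 hours
Speed = 194 ÷ (10/3) = 194 × 3 / 10 = 582/10 = 58.2 km/h

58.2 km/h


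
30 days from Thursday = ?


Saturday

Start: Thursday (index 3)
(3 + 30) mod 7
= 33 mod 7
= 5
Index 5 → Saturday


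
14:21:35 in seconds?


51695 seconds

Hours: 14 × 3600 = 50400
Minutes: 21 × 60 = 1260
Seconds: 35
Total = 50400 + 1260 + 35 = 51695


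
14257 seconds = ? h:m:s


Hours: 14257 ÷ 3600 = 3 remainder 3457
Minutes: 3457 ÷ 60 = 57 remainder 37
Seconds: 37

3h 57m 37s


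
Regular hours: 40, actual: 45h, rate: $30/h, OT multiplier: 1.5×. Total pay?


$1425.00

Regular: 40h × $30 = $1200.00
Overtime: 45 - 40 = 5h
OT pay: 5h × $30 × 1.5 = $225.00
Total = $1200.00 + $225.00 = $1425.00


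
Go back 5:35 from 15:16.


Start: 916 minutes from midnight
Subtract: 335 minutes
Remaining: 916 - 335 = 581
Hours: 9, Minutes: 41

09:41


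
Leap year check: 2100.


No

Rules: divisible by 4 AND (not by 100 OR by 400)
2100 ÷ 4 = 525 exactly → divisible by 4
2100 ÷ 100 = 21 exactly → divisible by 100
2100 ÷ 400 = 5 remainder 100 → not divisible by 400
Divisible by 100 but not by 400 → not a leap year


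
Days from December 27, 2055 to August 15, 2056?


232 days

From December 27, 2055 to August 15, 2056
Rest of December 2055: 31 - 27 = 4
Full months: January 31, February 2056 29, March 31, April 30, May 31, June 30, July 31
Days into August 2056: 15
Total = 4 + 31 + 29 + 31 + 30 + 31 + 30 + 31 + 15 = 232 days


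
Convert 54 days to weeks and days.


Weeks: 54 ÷ 7 = 7 remainder 5

7 weeks 5 days


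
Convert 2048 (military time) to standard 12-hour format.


8:48 PM

Hour: 20
20 - 12 = 8 → PM


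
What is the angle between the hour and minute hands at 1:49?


120.5°

Hour hand = 1×30 + 49×0.5 = 54.5°
Minute hand = 49×6 = 294°
Difference = |54.5 - 294| = 239.5°
Since > 180°: 360 - 239.5 = 120.5°


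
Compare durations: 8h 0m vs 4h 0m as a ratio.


2:1 (2.00)

Duration 1: 480 minutes
Duration 2: 240 minutes
Ratio = 480:240
GCD = 240
Simplified = 2:1
As a decimal: 2/1 = 2.00


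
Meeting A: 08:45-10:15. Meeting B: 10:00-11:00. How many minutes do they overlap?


Meeting A: 525-615 (in minutes from midnight)
Meeting B: 600-660
Overlap start = max(525, 600) = 600
Overlap end = min(615, 660) = 615
Overlap = max(0, 615 - 600) = 15 min

15 minutes


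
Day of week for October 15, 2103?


Monday

Zeller's congruence:
q=15, m=10, k=3, j=21
h = (15 + ⌊13×11/5⌋ + 3 + ⌊3/4⌋ + ⌊21/4⌋ - 2×21) mod 7
= (15 + 28 + 3 + 0 + 5 - 42) mod 7
= 9 mod 7 = 2
h=2 → Monday


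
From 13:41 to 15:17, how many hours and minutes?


End time in minutes: 15×60 + 17 = 917
Start time in minutes: 13×60 + 41 = 821
Difference = 917 - 821 = 96 minutes
= 1 hours 36 minutes

1h 36m


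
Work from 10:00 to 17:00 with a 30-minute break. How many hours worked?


Total time = (17×60+0) - (10×60+0)
= 1020 - 600 = 420 min
Minus break: 420 - 30 = 390 min
= 6h 30m

6h 30m (390 minutes)


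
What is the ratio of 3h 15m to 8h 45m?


13:35 (0.37)

Duration 1: 195 minutes
Duration 2: 525 minutes
Ratio = 195:525
GCD = 15
Simplified = 13:35
As a decimal: 13/35 ≈ 0.37


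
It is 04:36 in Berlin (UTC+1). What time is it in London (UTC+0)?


03:36

Time difference = UTC+0 - UTC+1 = -1 hours
New hour = (4 -1) mod 24
= 3 mod 24 = 3
Minutes unchanged → 03:36


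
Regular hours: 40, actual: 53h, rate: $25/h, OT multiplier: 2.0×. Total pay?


$1650.00

Regular: 40h × $25 = $1000.00
Overtime: 53 - 40 = 13h
OT pay: 13h × $25 × 2.0 = $650.00
Total = $1000.00 + $650.00 = $1650.00


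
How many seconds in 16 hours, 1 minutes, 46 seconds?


57706 seconds

Hours: 16 × 3600 = 57600
Minutes: 1 × 60 = 60
Seconds: 46
Total = 57600 + 60 + 46 = 57706


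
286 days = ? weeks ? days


Weeks: 286 ÷ 7 = 40 remainder 6

40 weeks 6 days


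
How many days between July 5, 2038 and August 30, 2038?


56 days

From July 5, 2038 to August 30, 2038
Rest of July 2038: 31 - 5 = 26
Days into August 2038: 30
Total = 26 + 30 = 56 days


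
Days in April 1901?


30 days

Month: April (month 4)
April has 30 days


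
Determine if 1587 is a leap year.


No

Rules: divisible by 4 AND (not by 100 OR by 400)
1587 ÷ 4 = 396 remainder 3 → not divisible by 4
Not divisible by 4 → not a leap year


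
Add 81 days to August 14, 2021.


November 3, 2021

Start: August 14, 2021
Add 81 days
August 14 → September 1: 31 - 14 + 1 = 18 days (81 - 18 = 63 left)
September 1 → October 1: 30 - 1 + 1 = 30 days (63 - 30 = 33 left)
October 1 → November 1: 31 - 1 + 1 = 31 days (33 - 31 = 2 left)
November 1 + 2 = November 3, 2021


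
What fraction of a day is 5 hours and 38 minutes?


Total minutes: 5×60 + 38 = 338
Day = 24×60 = 1440 minutes
Fraction = 338/1440 ≈ 0.2347
As a percentage: 338/1440 × 100 ≈ 23.47%

0.2347 (23.47%)


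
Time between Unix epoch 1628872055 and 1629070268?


198213 seconds (55.1 hours / 2.29 days)

Difference = 1629070268 - 1628872055 = 198213 seconds
In hours: 198213 / 3600 ≈ 55.1
In days: 198213 / 86400 ≈ 2.29


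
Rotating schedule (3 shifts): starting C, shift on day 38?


Shifts: A, B, C
Start: C (index 2)
Day 38: (2 + 38 - 1) mod 3
= 39 mod 3
= 0
Index 0 → shift A

Shift A


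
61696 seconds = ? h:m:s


17h 8m 16s

Hours: 61696 ÷ 3600 = 17 remainder 496
Minutes: 496 ÷ 60 = 8 remainder 16
Seconds: 16


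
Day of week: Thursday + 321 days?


Start: Thursday (index 3)
(3 + 321) mod 7
= 324 mod 7
= 2
Index 2 → Wednesday

Wednesday


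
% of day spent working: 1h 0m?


4.2%

Time: 60 minutes
Day: 1440 minutes
Percentage = (60/1440) × 100 ≈ 4.2%


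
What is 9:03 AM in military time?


09:03

Input: 9:03 AM
AM hour stays: 9


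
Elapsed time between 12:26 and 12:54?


0h 28m

End time in minutes: 12×60 + 54 = 774
Start time in minutes: 12×60 + 26 = 746
Difference = 774 - 746 = 28 minutes
= 0 hours 28 minutes


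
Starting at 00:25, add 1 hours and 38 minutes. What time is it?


02:03

Start: 25 minutes from midnight
Add: 98 minutes
Total: 123 minutes
Hours: 123 ÷ 60 = 2 remainder 3


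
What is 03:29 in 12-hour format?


3:29 AM

Hour: 3
3 < 12 → AM


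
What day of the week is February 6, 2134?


Zeller's congruence:
q=6, m=14, k=33, j=21
h = (6 + ⌊13×15/5⌋ + 33 + ⌊33/4⌋ + ⌊21/4⌋ - 2×21) mod 7
= (6 + 39 + 33 + 8 + 5 - 42) mod 7
= 49 mod 7 = 0
h=0 → Saturday

Saturday


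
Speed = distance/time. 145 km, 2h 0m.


Distance: 145 km
Time: 2 hours
Speed = 145 / 2 = 72.5 km/h

72.5 km/h


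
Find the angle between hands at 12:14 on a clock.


77.0°

Hour hand (12 ≡ 0 on the dial): 0×30 + 14×0.5 = 7.0°
Minute hand = 14×6 = 84°
Difference = |7.0 - 84| = 77.0°


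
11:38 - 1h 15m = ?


10:23

Start: 698 minutes from midnight
Subtract: 75 minutes
Remaining: 698 - 75 = 623
Hours: 10, Minutes: 23


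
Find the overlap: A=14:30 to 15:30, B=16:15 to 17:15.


Meeting A: 870-930 (in minutes from midnight)
Meeting B: 975-1035
Overlap start = max(870, 975) = 975
Overlap end = min(930, 1035) = 930
Overlap = max(0, 930 - 975) = 0 min

0 minutes


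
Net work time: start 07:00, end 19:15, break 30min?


Total time = (19×60+15) - (7×60+0)
= 1155 - 420 = 735 min
Minus break: 735 - 30 = 705 min
= 11h 45m

11h 45m (705 minutes)


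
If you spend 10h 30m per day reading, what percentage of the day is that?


43.8%

Time: 630 minutes
Day: 1440 minutes
Percentage = (630/1440) × 100 ≈ 43.8%


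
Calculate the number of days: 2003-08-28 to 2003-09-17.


From August 28, 2003 to September 17, 2003
Rest of August 2003: 31 - 28 = 3
Days into September 2003: 17
Total = 3 + 17 = 20 days

20 days


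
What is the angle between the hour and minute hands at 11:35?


137.5°

Hour hand = 11×30 + 35×0.5 = 347.5°
Minute hand = 35×6 = 210°
Difference = |347.5 - 210| = 137.5°


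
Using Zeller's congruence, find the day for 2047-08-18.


Sunday

Zeller's congruence:
q=18, m=8, k=47, j=20
h = (18 + ⌊13×9/5⌋ + 47 + ⌊47/4⌋ + ⌊20/4⌋ - 2×20) mod 7
= (18 + 23 + 47 + 11 + 5 - 40) mod 7
= 64 mod 7 = 1
h=1 → Sunday


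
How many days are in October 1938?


31 days

Month: October (month 10)
October has 31 days


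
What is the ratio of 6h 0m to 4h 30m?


Duration 1: 360 minutes
Duration 2: 270 minutes
Ratio = 360:270
GCD = 90
Simplified = 4:3
As a decimal: 4/3 ≈ 1.33

4:3 (1.33)


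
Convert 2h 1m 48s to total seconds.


7308 seconds

Hours: 2 × 3600 = 7200
Minutes: 1 × 60 = 60
Seconds: 48
Total = 7200 + 60 + 48 = 7308


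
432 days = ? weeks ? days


Weeks: 432 ÷ 7 = 61 remainder 5

61 weeks 5 days


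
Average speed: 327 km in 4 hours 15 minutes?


Distance: 327 km
Time: 4h 15m = 255 min = 255/60 = 17/4 hours
Speed = 327 ÷ (17/4) = 327 × 4 / 17 = 1308/17 ≈ 76.9 km/h

76.9 km/h


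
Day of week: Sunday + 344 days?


Monday

Start: Sunday (index 6)
(6 + 344) mod 7
= 350 mod 7
= 0
Index 0 → Monday
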